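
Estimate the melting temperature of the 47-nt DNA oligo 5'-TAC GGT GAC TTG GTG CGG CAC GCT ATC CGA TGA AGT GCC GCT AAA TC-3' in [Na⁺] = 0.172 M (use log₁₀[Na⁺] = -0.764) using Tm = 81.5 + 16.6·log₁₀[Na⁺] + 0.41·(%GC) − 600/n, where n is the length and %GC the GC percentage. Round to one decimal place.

Length n = 47. Counting bases: A=10, T=11, G=14, C=12
G+C = 26, so %GC = 26/47 × 100 = 55.319%
Salt term: 16.6 × (-0.764) = -12.682
GC term: 0.41 × 55.319 = 22.681; length term: −600/47 = −12.766
Tm = 81.5 + (-12.682) + 22.681 − 12.766 = 78.733 → 78.7°C

78.7°C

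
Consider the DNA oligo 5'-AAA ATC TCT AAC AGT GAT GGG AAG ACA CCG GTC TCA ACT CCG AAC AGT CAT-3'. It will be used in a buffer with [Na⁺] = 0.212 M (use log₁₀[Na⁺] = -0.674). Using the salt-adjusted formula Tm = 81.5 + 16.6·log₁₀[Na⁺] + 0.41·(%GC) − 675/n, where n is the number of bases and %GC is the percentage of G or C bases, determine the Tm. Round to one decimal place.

75.6°C

Length n = 51. Scanning the sequence gives T=10, A=18, G=10, C=13.
G+C = 23, so %GC = 23/51 × 100 = 45.098%
Salt term: 16.6 × (-0.674) = -11.188
GC term: 0.41 × 45.098 = 18.49; length term: −675/51 = −13.235
Tm = 81.5 + (-11.188) + 18.49 − 13.235 = 75.567 → 75.6°C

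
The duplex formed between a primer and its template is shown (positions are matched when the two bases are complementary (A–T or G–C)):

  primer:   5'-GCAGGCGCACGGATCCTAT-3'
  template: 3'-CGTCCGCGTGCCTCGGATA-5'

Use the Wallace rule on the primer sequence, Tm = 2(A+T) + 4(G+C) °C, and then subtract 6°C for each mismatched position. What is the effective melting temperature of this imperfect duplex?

Primer base counts: A=4, T=3, G=6, C=6 → A+T=7, G+C=12
Perfect-match Tm = 2(7) + 4(12) = 14 + 48 = 62°C
Mismatches (positions where the bases are not complementary): 1 (at position 14)
Effective Tm = 62 − 1×6 = 62 − 6 = 56°C

56°C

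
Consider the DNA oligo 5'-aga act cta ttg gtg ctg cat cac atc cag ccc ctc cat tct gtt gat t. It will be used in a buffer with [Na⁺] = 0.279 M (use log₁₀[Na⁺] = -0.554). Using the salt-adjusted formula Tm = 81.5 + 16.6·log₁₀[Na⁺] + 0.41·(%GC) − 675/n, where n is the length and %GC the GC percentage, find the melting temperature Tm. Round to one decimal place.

77.8°C

Length n = 49. Scanning the sequence gives A=10, G=8, C=15, T=16.
G+C = 23, so %GC = 23/49 × 100 = 46.939%
Salt term: 16.6 × (-0.554) = -9.196
GC term: 0.41 × 46.939 = 19.245; length term: −675/49 = −13.776
Tm = 81.5 + (-9.196) + 19.245 − 13.776 = 77.773 → 77.8°C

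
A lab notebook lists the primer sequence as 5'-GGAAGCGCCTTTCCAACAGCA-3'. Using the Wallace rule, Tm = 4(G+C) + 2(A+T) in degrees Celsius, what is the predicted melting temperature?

T=3, G=5, A=6, C=7
A+T = 9, G+C = 12
Tm = 2(9) + 4(12) = 18 + 48 = 66°C

66°C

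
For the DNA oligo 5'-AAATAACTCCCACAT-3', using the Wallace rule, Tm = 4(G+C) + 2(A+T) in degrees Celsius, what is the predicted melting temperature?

40°C

A=7, T=3, G=0, C=5
AT pairs contribute 10, GC pairs contribute 5.
Tm = 2(10) + 4(5) = 20 + 20 = 40°C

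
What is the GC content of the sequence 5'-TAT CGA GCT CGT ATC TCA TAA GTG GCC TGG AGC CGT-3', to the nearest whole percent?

Counting bases: T=10, G=10, A=7, C=9
G+C = 10 + 9 = 19 out of 36 bases
%GC = 19/36 × 100 = 52.78% ≈ 53%

53%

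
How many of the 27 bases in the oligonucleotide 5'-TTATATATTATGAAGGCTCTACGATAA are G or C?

7

G=4, C=3, A=10, T=10
Total G or C: 4 + 3 = 7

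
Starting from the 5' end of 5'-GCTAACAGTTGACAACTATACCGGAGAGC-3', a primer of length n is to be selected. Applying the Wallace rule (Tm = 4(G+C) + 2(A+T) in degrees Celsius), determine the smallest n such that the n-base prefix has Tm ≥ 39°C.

n = 14

First 13 bases: GCTAACAGTTGAC → Tm = 38°C (< 39°C)
First 14 bases: GCTAACAGTTGACA → Tm = 40°C (≥ 39°C)
Each additional base adds 2°C (A/T) or 4°C (G/C), so Tm is non-decreasing in n; n = 14 is the first length to reach 39°C.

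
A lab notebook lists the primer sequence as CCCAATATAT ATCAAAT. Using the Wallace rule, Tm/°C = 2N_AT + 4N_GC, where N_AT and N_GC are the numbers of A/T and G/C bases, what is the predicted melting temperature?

42°C

Scanning the sequence gives A=8, T=5, G=0, C=4.
A+T = 13, G+C = 4
Tm = 4·4 + 2·13 = 16 + 26 = 42°C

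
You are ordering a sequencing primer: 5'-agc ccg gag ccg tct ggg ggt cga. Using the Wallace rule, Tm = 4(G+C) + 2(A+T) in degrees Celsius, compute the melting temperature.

C=7, T=3, A=3, G=11
A+T = 6, G+C = 18
Tm = 2×6 + 4×18 = 84°C

84°C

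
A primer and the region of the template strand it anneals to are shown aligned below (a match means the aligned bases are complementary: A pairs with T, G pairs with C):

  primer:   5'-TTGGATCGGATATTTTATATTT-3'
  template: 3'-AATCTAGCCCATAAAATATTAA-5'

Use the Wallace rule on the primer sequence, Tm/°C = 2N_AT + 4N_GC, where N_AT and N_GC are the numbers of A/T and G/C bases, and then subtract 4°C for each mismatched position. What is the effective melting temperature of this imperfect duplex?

Primer base counts: A=5, T=12, G=4, C=1 → A+T=17, G+C=5
Perfect-match Tm = 2(17) + 4(5) = 34 + 20 = 54°C
Mismatches (positions where the bases are not complementary): 3 (at positions 3, 10, 20)
Effective Tm = 54 − 3×4 = 54 − 12 = 42°C

42°C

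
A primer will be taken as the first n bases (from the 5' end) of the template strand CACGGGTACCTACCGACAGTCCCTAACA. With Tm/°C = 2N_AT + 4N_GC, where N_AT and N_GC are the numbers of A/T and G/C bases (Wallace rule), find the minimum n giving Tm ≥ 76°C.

n = 23

First 22 bases: CACGGGTACCTACCGACAGTCC → Tm = 72°C (< 76°C)
First 23 bases: CACGGGTACCTACCGACAGTCCC → Tm = 76°C (≥ 76°C)
Each additional base adds 2°C (A/T) or 4°C (G/C), so Tm is non-decreasing in n; n = 23 is the first length to reach 76°C.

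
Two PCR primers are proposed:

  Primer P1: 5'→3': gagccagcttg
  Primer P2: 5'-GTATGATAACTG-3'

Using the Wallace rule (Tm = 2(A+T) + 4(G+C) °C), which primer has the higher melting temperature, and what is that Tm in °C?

Primer P1: A+T=4, G+C=7 → Tm = 2(4)+4(7) = 36°C
Primer P2: A+T=8, G+C=4 → Tm = 2(8)+4(4) = 32°C
36°C vs 32°C → primer P1 is higher.

Primer P1, 36°C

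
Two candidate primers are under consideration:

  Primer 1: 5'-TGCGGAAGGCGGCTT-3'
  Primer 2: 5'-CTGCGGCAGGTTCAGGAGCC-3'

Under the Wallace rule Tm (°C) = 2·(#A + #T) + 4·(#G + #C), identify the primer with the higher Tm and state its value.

Primer 2, 68°C

Primer 1: A+T=5, G+C=10 → Tm = 2(5)+4(10) = 50°C
Primer 2: A+T=6, G+C=14 → Tm = 2(6)+4(14) = 68°C
50°C vs 68°C → primer 2 is higher.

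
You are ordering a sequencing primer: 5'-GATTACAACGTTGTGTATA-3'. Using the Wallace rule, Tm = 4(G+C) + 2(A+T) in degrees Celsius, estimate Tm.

T=7, A=6, G=4, C=2
So N_AT = 13 and N_GC = 6.
Tm = 4·6 + 2·13 = 24 + 26 = 50°C

50°C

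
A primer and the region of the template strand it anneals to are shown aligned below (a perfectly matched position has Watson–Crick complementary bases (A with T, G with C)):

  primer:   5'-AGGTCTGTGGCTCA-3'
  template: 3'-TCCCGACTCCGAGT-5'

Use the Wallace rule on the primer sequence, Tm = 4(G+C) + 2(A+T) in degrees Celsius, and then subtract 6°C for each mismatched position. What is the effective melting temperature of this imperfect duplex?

Primer base counts: A=2, T=4, G=5, C=3 → A+T=6, G+C=8
Perfect-match Tm = 2(6) + 4(8) = 12 + 32 = 44°C
Mismatches (positions where the bases are not complementary): 2 (at positions 4, 8)
Effective Tm = 44 − 2×6 = 44 − 12 = 32°C

32°C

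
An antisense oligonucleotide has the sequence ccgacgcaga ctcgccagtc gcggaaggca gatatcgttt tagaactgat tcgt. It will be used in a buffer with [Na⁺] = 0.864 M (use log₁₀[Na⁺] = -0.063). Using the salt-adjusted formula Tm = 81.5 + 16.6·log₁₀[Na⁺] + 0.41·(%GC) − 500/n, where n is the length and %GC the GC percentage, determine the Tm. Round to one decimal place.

93.2°C

Length n = 54. Scanning the sequence gives G=15, C=14, T=12, A=13.
G+C = 29, so %GC = 29/54 × 100 = 53.704%
Salt term: 16.6 × (-0.063) = -1.046
GC term: 0.41 × 53.704 = 22.019; length term: −500/54 = −9.259
Tm = 81.5 + (-1.046) + 22.019 − 9.259 = 93.214 → 93.2°C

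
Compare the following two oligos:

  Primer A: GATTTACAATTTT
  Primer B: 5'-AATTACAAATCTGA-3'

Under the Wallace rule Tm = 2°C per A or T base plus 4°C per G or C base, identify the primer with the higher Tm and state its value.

Primer A: A+T=11, G+C=2 → Tm = 2(11)+4(2) = 30°C
Primer B: A+T=11, G+C=3 → Tm = 2(11)+4(3) = 34°C
30°C vs 34°C → primer B is higher.

Primer B, 34°C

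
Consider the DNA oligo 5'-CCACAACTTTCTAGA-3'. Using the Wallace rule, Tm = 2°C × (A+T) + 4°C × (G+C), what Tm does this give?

Base counts: G=1, A=5, C=5, T=4
AT pairs contribute 9, GC pairs contribute 6.
Tm = 2(9) + 4(6) = 18 + 24 = 42°C

42°C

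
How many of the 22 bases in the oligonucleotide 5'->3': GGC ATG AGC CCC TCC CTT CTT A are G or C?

Base counts: C=9, T=6, A=3, G=4
G+C = 4 + 9 = 13

13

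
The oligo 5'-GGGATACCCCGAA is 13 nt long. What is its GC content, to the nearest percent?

62%

Base counts: A=4, G=4, C=4, T=1
G+C = 4 + 4 = 8 out of 13 bases
%GC = 8/13 × 100 = 61.54% ≈ 62%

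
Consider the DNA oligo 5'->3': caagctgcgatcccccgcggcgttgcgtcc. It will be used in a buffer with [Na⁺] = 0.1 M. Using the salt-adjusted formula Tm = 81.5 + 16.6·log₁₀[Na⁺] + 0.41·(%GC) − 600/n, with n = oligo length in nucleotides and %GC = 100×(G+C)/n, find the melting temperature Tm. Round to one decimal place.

Length n = 30. Scanning the sequence gives C=13, G=9, T=5, A=3.
G+C = 22, so %GC = 22/30 × 100 = 73.333%
Salt term: 16.6 × (-1) = -16.6
GC term: 0.41 × 73.333 = 30.067; length term: −600/30 = −20
Tm = 81.5 + (-16.6) + 30.067 − 20 = 74.967 → 75.0°C

75.0°C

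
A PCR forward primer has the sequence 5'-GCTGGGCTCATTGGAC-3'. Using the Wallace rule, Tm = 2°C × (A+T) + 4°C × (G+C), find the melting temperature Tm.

G=6, T=4, A=2, C=4
AT pairs contribute 6, GC pairs contribute 10.
Tm = 2×6 + 4×10 = 52°C

52°C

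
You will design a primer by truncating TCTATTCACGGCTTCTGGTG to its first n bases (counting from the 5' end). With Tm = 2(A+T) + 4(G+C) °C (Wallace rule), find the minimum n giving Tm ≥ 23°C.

First 8 bases: TCTATTCA → Tm = 20°C (< 23°C)
First 9 bases: TCTATTCAC → Tm = 24°C (≥ 23°C)
Since every base adds ≥2°C, Tm only increases with n, so the threshold is first crossed at n = 9.

n = 9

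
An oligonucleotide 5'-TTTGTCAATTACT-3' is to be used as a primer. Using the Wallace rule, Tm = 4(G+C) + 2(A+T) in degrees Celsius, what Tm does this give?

Counting bases: T=7, C=2, A=3, G=1
AT pairs contribute 10, GC pairs contribute 3.
Tm = 2×10 + 4×3 = 32°C

32°C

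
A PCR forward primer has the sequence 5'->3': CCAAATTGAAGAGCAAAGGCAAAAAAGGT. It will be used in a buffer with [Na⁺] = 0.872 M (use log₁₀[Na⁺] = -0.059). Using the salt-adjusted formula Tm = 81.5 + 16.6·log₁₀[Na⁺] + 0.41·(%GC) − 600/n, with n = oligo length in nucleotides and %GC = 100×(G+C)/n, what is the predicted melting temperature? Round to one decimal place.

75.4°C

Length n = 29. Scanning the sequence gives A=15, T=3, G=7, C=4.
G+C = 11, so %GC = 11/29 × 100 = 37.931%
Salt term: 16.6 × (-0.059) = -0.979
GC term: 0.41 × 37.931 = 15.552; length term: −600/29 = −20.69
Tm = 81.5 + (-0.979) + 15.552 − 20.69 = 75.383 → 75.4°C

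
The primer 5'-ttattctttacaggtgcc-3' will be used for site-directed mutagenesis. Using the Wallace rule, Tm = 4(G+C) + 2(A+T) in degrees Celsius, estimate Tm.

50°C

G=3, T=8, C=4, A=3
A+T = 11, G+C = 7
Tm = 2×11 + 4×7 = 50°C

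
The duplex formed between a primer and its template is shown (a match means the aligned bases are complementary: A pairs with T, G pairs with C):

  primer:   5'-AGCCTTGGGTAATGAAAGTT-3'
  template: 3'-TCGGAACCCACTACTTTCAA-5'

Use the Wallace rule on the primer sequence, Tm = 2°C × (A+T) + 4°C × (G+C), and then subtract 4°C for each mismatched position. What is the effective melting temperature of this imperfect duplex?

Primer base counts: A=6, T=6, G=6, C=2 → A+T=12, G+C=8
Perfect-match Tm = 2(12) + 4(8) = 24 + 32 = 56°C
Mismatches (positions where the bases are not complementary): 1 (at position 11)
Effective Tm = 56 − 1×4 = 56 − 4 = 52°C

52°C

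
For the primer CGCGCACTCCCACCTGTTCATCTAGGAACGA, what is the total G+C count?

18

Base counts: T=6, G=6, C=12, A=7
Total G or C: 6 + 12 = 18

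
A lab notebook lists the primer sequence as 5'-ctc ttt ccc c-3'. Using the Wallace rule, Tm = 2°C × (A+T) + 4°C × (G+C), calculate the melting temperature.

Counting bases: G=0, T=4, C=6, A=0
So N_AT = 4 and N_GC = 6.
Tm = 2×4 + 4×6 = 32°C

32°C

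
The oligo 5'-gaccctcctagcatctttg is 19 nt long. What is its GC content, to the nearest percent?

A=3, G=3, C=7, T=6
G+C = 3 + 7 = 10 out of 19 bases
%GC = 10/19 × 100 = 52.63% ≈ 53%

53%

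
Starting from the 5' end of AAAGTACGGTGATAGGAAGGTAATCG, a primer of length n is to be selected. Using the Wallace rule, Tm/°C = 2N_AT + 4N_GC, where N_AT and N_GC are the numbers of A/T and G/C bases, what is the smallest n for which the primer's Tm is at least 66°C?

First 23 bases: AAAGTACGGTGATAGGAAGGTAA → Tm = 64°C (< 66°C)
First 24 bases: AAAGTACGGTGATAGGAAGGTAAT → Tm = 66°C (≥ 66°C)
Since every base adds ≥2°C, Tm only increases with n, so the threshold is first crossed at n = 24.

n = 24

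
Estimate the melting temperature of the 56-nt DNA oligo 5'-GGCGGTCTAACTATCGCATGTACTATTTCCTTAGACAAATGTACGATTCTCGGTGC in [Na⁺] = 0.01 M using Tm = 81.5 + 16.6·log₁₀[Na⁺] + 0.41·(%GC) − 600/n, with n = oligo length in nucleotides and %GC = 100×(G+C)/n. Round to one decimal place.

Length n = 56. T=18, C=13, A=13, G=12
G+C = 25, so %GC = 25/56 × 100 = 44.643%
Salt term: 16.6 × (-2) = -33.2
GC term: 0.41 × 44.643 = 18.304; length term: −600/56 = −10.714
Tm = 81.5 + (-33.2) + 18.304 − 10.714 = 55.89 → 55.9°C

55.9°C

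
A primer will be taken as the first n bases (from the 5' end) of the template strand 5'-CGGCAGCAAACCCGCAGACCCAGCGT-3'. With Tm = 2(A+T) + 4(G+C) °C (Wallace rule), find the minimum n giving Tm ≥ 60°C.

n = 18

First 17 bases: CGGCAGCAAACCCGCAG → Tm = 58°C (< 60°C)
First 18 bases: CGGCAGCAAACCCGCAGA → Tm = 60°C (≥ 60°C)
Since every base adds ≥2°C, Tm only increases with n, so the threshold is first crossed at n = 18.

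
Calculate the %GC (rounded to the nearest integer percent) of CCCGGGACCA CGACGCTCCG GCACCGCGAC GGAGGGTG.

79%

G=15, C=15, A=6, T=2
G+C = 15 + 15 = 30 out of 38 bases
%GC = 30/38 × 100 = 78.95% ≈ 79%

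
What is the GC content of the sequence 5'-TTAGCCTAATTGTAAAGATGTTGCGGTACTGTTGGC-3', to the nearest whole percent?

42%

Base counts: T=13, C=5, G=10, A=8
G+C = 10 + 5 = 15 out of 36 bases
%GC = 15/36 × 100 = 41.67% ≈ 42%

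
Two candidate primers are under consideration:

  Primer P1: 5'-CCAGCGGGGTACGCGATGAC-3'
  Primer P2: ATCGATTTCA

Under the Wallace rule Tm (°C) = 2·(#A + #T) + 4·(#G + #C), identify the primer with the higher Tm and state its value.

Primer P1, 68°C

Primer P1: A+T=6, G+C=14 → Tm = 2(6)+4(14) = 68°C
Primer P2: A+T=7, G+C=3 → Tm = 2(7)+4(3) = 26°C
68°C vs 26°C → primer P1 is higher.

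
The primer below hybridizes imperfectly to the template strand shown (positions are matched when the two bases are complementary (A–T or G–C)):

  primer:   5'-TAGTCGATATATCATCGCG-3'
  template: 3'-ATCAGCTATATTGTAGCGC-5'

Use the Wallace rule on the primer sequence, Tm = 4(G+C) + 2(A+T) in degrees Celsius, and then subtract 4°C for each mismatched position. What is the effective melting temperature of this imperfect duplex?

50°C

Primer base counts: A=5, T=6, G=4, C=4 → A+T=11, G+C=8
Perfect-match Tm = 2(11) + 4(8) = 22 + 32 = 54°C
Mismatches (positions where the bases are not complementary): 1 (at position 12)
Effective Tm = 54 − 1×4 = 54 − 4 = 50°C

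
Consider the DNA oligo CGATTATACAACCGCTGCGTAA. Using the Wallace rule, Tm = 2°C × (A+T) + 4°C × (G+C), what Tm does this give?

64°C

Base counts: G=4, T=5, C=6, A=7
AT pairs contribute 12, GC pairs contribute 10.
Tm = 4·10 + 2·12 = 40 + 24 = 64°C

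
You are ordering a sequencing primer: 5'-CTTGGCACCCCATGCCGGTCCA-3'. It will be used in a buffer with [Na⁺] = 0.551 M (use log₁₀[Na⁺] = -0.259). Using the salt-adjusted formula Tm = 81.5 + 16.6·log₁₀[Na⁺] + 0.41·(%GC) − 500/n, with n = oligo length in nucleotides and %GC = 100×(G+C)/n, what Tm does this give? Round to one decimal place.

Length n = 22. Base counts: G=5, A=3, T=4, C=10
G+C = 15, so %GC = 15/22 × 100 = 68.182%
Salt term: 16.6 × (-0.259) = -4.299
GC term: 0.41 × 68.182 = 27.955; length term: −500/22 = −22.727
Tm = 81.5 + (-4.299) + 27.955 − 22.727 = 82.429 → 82.4°C

82.4°C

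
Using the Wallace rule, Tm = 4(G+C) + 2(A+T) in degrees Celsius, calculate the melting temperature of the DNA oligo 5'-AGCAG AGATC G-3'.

Base counts: A=4, T=1, G=4, C=2
A+T = 5, G+C = 6
Tm = 4·6 + 2·5 = 24 + 10 = 34°C

34°C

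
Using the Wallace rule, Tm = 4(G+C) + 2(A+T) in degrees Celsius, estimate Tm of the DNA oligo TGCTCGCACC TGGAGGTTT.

Base counts: C=5, T=6, G=6, A=2
AT pairs contribute 8, GC pairs contribute 11.
Tm = 2×8 + 4×11 = 60°C

60°C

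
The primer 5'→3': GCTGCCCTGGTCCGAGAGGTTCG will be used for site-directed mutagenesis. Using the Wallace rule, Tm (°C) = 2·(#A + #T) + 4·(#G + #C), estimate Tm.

78°C

Base counts: G=9, T=5, C=7, A=2
So N_AT = 7 and N_GC = 16.
Tm = 2(7) + 4(16) = 14 + 64 = 78°C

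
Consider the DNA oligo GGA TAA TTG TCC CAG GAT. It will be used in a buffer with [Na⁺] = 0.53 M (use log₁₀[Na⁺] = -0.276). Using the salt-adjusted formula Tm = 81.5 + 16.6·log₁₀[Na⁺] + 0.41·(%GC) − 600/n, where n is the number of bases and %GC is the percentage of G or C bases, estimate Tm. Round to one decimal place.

61.8°C

Length n = 18. G=5, A=5, T=5, C=3
G+C = 8, so %GC = 8/18 × 100 = 44.444%
Salt term: 16.6 × (-0.276) = -4.582
GC term: 0.41 × 44.444 = 18.222; length term: −600/18 = −33.333
Tm = 81.5 + (-4.582) + 18.222 − 33.333 = 61.807 → 61.8°C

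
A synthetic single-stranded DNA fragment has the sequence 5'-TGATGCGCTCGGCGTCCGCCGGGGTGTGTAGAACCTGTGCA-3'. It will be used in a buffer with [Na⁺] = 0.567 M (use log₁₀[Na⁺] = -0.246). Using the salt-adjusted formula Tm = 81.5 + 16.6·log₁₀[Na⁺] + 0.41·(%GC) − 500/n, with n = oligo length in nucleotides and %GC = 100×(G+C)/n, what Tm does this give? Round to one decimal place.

Length n = 41. Scanning the sequence gives C=11, A=5, G=16, T=9.
G+C = 27, so %GC = 27/41 × 100 = 65.854%
Salt term: 16.6 × (-0.246) = -4.084
GC term: 0.41 × 65.854 = 27; length term: −500/41 = −12.195
Tm = 81.5 + (-4.084) + 27 − 12.195 = 92.221 → 92.2°C

92.2°C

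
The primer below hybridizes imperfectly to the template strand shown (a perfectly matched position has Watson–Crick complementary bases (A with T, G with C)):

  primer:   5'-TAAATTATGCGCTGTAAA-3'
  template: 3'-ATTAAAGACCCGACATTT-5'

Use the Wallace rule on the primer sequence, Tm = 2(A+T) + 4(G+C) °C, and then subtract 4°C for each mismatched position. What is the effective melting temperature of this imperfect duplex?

Primer base counts: A=7, T=6, G=3, C=2 → A+T=13, G+C=5
Perfect-match Tm = 2(13) + 4(5) = 26 + 20 = 46°C
Mismatches (positions where the bases are not complementary): 3 (at positions 4, 7, 10)
Effective Tm = 46 − 3×4 = 46 − 12 = 34°C

34°C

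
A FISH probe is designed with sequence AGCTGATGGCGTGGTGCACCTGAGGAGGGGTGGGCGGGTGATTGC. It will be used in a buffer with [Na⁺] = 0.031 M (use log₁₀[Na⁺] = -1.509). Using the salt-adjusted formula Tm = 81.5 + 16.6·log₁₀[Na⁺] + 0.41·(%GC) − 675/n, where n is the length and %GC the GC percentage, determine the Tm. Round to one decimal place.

Length n = 45. Base counts: A=6, C=7, T=9, G=23
G+C = 30, so %GC = 30/45 × 100 = 66.667%
Salt term: 16.6 × (-1.509) = -25.049
GC term: 0.41 × 66.667 = 27.333; length term: −675/45 = −15
Tm = 81.5 + (-25.049) + 27.333 − 15 = 68.784 → 68.8°C

68.8°C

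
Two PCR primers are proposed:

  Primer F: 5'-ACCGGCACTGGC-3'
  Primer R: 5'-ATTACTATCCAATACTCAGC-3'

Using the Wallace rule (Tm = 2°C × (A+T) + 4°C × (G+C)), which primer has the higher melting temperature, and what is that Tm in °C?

Primer F: A+T=3, G+C=9 → Tm = 2(3)+4(9) = 42°C
Primer R: A+T=13, G+C=7 → Tm = 2(13)+4(7) = 54°C
42°C vs 54°C → primer R is higher.

Primer R, 54°C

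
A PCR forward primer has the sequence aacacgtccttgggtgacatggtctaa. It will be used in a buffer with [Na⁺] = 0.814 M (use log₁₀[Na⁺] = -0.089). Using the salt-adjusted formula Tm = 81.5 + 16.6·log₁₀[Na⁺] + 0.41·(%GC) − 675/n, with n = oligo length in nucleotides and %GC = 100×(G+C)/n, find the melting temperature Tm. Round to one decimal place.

Length n = 27. Scanning the sequence gives G=7, T=7, A=7, C=6.
G+C = 13, so %GC = 13/27 × 100 = 48.148%
Salt term: 16.6 × (-0.089) = -1.477
GC term: 0.41 × 48.148 = 19.741; length term: −675/27 = −25
Tm = 81.5 + (-1.477) + 19.741 − 25 = 74.764 → 74.8°C

74.8°C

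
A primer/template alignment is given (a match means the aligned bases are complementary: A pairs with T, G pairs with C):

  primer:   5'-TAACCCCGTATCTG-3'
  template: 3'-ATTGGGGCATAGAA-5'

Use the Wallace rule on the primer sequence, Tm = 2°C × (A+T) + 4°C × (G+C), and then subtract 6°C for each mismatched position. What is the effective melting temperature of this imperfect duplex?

36°C

Primer base counts: A=3, T=4, G=2, C=5 → A+T=7, G+C=7
Perfect-match Tm = 2(7) + 4(7) = 14 + 28 = 42°C
Mismatches (positions where the bases are not complementary): 1 (at position 14)
Effective Tm = 42 − 1×6 = 42 − 6 = 36°C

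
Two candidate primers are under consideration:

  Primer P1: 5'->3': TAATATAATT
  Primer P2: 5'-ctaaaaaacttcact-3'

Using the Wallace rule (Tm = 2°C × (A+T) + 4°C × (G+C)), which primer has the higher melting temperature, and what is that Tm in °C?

Primer P2, 38°C

Primer P1: A+T=10, G+C=0 → Tm = 2(10)+4(0) = 20°C
Primer P2: A+T=11, G+C=4 → Tm = 2(11)+4(4) = 38°C
20°C vs 38°C → primer P2 is higher.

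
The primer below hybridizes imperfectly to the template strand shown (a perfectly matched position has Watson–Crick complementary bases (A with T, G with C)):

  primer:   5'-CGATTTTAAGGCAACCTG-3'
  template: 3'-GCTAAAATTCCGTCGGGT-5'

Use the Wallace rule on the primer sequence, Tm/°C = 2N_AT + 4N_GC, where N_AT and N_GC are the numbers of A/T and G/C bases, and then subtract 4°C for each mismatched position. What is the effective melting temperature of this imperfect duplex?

40°C

Primer base counts: A=5, T=5, G=4, C=4 → A+T=10, G+C=8
Perfect-match Tm = 2(10) + 4(8) = 20 + 32 = 52°C
Mismatches (positions where the bases are not complementary): 3 (at positions 14, 17, 18)
Effective Tm = 52 − 3×4 = 52 − 12 = 40°C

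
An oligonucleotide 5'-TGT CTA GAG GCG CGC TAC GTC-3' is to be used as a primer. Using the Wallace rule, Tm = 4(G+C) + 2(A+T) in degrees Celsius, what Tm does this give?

Base counts: G=7, T=5, C=6, A=3
So N_AT = 8 and N_GC = 13.
Tm = 4·13 + 2·8 = 52 + 16 = 68°C

68°C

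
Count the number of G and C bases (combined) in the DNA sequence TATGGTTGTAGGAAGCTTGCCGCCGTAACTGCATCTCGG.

21

Counting bases: C=9, G=12, T=11, A=7
G+C = 12 + 9 = 21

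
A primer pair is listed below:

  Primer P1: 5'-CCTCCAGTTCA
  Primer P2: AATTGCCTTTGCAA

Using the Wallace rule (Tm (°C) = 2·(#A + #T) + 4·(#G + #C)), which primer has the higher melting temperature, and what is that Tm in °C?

Primer P1: A+T=5, G+C=6 → Tm = 2(5)+4(6) = 34°C
Primer P2: A+T=9, G+C=5 → Tm = 2(9)+4(5) = 38°C
34°C vs 38°C → primer P2 is higher.

Primer P2, 38°C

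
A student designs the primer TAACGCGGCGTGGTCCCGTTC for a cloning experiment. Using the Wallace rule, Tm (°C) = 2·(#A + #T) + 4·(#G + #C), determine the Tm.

70°C

A=2, G=7, C=7, T=5
A+T = 7, G+C = 14
Tm = 2(7) + 4(14) = 14 + 56 = 70°C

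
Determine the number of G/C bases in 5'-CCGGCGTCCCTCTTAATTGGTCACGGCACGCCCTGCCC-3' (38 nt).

Scanning the sequence gives A=4, T=8, C=17, G=9.
G+C = 9 + 17 = 26

26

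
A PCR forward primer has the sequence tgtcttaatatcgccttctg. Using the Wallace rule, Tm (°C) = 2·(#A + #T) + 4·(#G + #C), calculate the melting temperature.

56°C

Base counts: C=5, A=3, G=3, T=9
A+T = 12, G+C = 8
Tm = 2×12 + 4×8 = 56°C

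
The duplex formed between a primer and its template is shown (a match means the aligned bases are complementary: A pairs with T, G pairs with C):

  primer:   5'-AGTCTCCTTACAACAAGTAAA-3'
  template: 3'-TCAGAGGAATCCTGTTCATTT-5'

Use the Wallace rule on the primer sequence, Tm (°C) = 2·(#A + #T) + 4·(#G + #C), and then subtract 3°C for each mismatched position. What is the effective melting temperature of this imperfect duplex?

50°C

Primer base counts: A=9, T=5, G=2, C=5 → A+T=14, G+C=7
Perfect-match Tm = 2(14) + 4(7) = 28 + 28 = 56°C
Mismatches (positions where the bases are not complementary): 2 (at positions 11, 12)
Effective Tm = 56 − 2×3 = 56 − 6 = 50°C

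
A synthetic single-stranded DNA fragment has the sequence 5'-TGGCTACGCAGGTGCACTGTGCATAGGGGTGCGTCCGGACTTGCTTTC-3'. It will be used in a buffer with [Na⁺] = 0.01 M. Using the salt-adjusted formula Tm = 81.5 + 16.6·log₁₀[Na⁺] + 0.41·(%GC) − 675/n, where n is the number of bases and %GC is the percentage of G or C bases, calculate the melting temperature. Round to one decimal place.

59.0°C

Length n = 48. A=6, G=17, C=12, T=13
G+C = 29, so %GC = 29/48 × 100 = 60.417%
Salt term: 16.6 × (-2) = -33.2
GC term: 0.41 × 60.417 = 24.771; length term: −675/48 = −14.062
Tm = 81.5 + (-33.2) + 24.771 − 14.062 = 59.009 → 59.0°C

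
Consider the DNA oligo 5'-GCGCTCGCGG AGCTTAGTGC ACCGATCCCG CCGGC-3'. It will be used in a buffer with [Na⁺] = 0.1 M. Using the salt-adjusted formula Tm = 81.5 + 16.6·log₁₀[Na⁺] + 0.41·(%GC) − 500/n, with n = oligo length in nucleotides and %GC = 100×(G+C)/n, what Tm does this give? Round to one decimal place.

Length n = 35. A=4, G=12, C=14, T=5
G+C = 26, so %GC = 26/35 × 100 = 74.286%
Salt term: 16.6 × (-1) = -16.6
GC term: 0.41 × 74.286 = 30.457; length term: −500/35 = −14.286
Tm = 81.5 + (-16.6) + 30.457 − 14.286 = 81.071 → 81.1°C

81.1°C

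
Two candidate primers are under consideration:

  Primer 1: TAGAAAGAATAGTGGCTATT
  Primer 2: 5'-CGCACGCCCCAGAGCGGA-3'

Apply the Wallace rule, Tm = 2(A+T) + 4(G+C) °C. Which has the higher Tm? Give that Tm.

Primer 2, 64°C

Primer 1: A+T=14, G+C=6 → Tm = 2(14)+4(6) = 52°C
Primer 2: A+T=4, G+C=14 → Tm = 2(4)+4(14) = 64°C
52°C vs 64°C → primer 2 is higher.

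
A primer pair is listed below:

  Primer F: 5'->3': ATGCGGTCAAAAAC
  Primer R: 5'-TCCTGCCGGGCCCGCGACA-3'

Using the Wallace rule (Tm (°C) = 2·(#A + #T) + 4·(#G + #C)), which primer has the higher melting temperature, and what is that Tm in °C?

Primer R, 68°C

Primer F: A+T=8, G+C=6 → Tm = 2(8)+4(6) = 40°C
Primer R: A+T=4, G+C=15 → Tm = 2(4)+4(15) = 68°C
40°C vs 68°C → primer R is higher.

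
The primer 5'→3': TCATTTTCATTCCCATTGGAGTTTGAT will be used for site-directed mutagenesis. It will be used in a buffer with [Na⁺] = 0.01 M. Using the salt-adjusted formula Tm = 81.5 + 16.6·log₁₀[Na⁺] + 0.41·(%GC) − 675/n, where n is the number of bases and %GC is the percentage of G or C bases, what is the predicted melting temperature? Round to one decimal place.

Length n = 27. Base counts: G=4, T=13, A=5, C=5
G+C = 9, so %GC = 9/27 × 100 = 33.333%
Salt term: 16.6 × (-2) = -33.2
GC term: 0.41 × 33.333 = 13.667; length term: −675/27 = −25
Tm = 81.5 + (-33.2) + 13.667 − 25 = 36.967 → 37.0°C

37.0°C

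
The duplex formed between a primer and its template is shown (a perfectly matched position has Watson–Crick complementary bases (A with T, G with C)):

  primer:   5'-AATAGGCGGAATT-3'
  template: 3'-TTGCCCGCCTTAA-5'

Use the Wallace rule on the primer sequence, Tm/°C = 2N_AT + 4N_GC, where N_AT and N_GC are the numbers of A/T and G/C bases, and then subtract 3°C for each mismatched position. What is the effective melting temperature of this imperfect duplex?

30°C

Primer base counts: A=5, T=3, G=4, C=1 → A+T=8, G+C=5
Perfect-match Tm = 2(8) + 4(5) = 16 + 20 = 36°C
Mismatches (positions where the bases are not complementary): 2 (at positions 3, 4)
Effective Tm = 36 − 2×3 = 36 − 6 = 30°C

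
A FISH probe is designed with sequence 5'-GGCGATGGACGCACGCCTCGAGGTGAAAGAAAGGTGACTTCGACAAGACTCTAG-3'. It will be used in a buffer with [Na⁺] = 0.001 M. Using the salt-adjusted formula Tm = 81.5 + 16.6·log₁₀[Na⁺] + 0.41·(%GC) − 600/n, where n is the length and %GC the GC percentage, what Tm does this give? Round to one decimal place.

43.4°C

Length n = 54. T=8, C=12, G=18, A=16
G+C = 30, so %GC = 30/54 × 100 = 55.556%
Salt term: 16.6 × (-3) = -49.8
GC term: 0.41 × 55.556 = 22.778; length term: −600/54 = −11.111
Tm = 81.5 + (-49.8) + 22.778 − 11.111 = 43.367 → 43.4°C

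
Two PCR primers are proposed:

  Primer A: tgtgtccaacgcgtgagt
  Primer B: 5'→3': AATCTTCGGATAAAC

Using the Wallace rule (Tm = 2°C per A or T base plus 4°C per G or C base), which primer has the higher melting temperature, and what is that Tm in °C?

Primer A: A+T=8, G+C=10 → Tm = 2(8)+4(10) = 56°C
Primer B: A+T=10, G+C=5 → Tm = 2(10)+4(5) = 40°C
56°C vs 40°C → primer A is higher.

Primer A, 56°C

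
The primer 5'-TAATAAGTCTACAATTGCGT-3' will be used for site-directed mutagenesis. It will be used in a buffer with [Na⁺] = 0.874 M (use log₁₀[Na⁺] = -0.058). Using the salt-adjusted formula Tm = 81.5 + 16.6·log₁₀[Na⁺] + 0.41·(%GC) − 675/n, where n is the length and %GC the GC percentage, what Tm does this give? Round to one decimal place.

Length n = 20. Counting bases: G=3, T=7, C=3, A=7
G+C = 6, so %GC = 6/20 × 100 = 30%
Salt term: 16.6 × (-0.058) = -0.963
GC term: 0.41 × 30 = 12.3; length term: −675/20 = −33.75
Tm = 81.5 + (-0.963) + 12.3 − 33.75 = 59.087 → 59.1°C

59.1°C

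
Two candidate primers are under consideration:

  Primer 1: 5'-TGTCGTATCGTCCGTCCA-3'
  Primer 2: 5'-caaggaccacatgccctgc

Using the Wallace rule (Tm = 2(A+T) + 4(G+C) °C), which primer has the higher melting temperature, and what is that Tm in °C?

Primer 1: A+T=8, G+C=10 → Tm = 2(8)+4(10) = 56°C
Primer 2: A+T=7, G+C=12 → Tm = 2(7)+4(12) = 62°C
56°C vs 62°C → primer 2 is higher.

Primer 2, 62°C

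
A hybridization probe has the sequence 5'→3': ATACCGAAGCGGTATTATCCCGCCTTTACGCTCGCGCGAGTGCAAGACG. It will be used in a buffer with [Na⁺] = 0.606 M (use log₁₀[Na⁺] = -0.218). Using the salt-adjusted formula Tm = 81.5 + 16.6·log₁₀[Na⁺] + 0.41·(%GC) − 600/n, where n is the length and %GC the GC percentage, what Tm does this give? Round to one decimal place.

Length n = 49. G=13, A=11, T=10, C=15
G+C = 28, so %GC = 28/49 × 100 = 57.143%
Salt term: 16.6 × (-0.218) = -3.619
GC term: 0.41 × 57.143 = 23.429; length term: −600/49 = −12.245
Tm = 81.5 + (-3.619) + 23.429 − 12.245 = 89.065 → 89.1°C

89.1°C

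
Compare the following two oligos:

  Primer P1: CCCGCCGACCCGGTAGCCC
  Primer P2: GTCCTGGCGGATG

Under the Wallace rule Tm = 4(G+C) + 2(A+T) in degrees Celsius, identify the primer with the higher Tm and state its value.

Primer P1, 70°C

Primer P1: A+T=3, G+C=16 → Tm = 2(3)+4(16) = 70°C
Primer P2: A+T=4, G+C=9 → Tm = 2(4)+4(9) = 44°C
70°C vs 44°C → primer P1 is higher.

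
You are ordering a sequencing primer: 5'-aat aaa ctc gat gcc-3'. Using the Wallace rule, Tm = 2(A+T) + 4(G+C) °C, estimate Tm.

Counting bases: A=6, G=2, T=3, C=4
So N_AT = 9 and N_GC = 6.
Tm = 2×9 + 4×6 = 42°C

42°C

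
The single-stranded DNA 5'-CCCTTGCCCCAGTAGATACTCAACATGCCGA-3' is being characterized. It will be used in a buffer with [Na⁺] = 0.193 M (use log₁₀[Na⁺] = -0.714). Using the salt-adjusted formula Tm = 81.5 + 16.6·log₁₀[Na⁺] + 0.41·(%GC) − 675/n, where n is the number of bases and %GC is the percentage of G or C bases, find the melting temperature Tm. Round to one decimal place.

70.4°C

Length n = 31. A=8, T=6, G=5, C=12
G+C = 17, so %GC = 17/31 × 100 = 54.839%
Salt term: 16.6 × (-0.714) = -11.852
GC term: 0.41 × 54.839 = 22.484; length term: −675/31 = −21.774
Tm = 81.5 + (-11.852) + 22.484 − 21.774 = 70.358 → 70.4°C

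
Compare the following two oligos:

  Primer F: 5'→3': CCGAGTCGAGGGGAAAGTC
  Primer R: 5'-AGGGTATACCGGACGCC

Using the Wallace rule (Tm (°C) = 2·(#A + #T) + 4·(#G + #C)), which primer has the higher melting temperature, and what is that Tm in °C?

Primer F, 62°C

Primer F: A+T=7, G+C=12 → Tm = 2(7)+4(12) = 62°C
Primer R: A+T=6, G+C=11 → Tm = 2(6)+4(11) = 56°C
62°C vs 56°C → primer F is higher.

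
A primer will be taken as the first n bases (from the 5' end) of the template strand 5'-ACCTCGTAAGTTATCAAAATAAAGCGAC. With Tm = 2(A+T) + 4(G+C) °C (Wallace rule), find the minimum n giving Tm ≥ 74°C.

First 27 bases: ACCTCGTAAGTTATCAAAATAAAGCGA → Tm = 72°C (< 74°C)
First 28 bases: ACCTCGTAAGTTATCAAAATAAAGCGAC → Tm = 76°C (≥ 74°C)
Each additional base adds 2°C (A/T) or 4°C (G/C), so Tm is non-decreasing in n; n = 28 is the first length to reach 74°C.

n = 28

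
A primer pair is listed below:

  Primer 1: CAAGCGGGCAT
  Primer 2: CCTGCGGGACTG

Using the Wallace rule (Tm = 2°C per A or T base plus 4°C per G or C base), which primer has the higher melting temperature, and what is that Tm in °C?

Primer 1: A+T=4, G+C=7 → Tm = 2(4)+4(7) = 36°C
Primer 2: A+T=3, G+C=9 → Tm = 2(3)+4(9) = 42°C
36°C vs 42°C → primer 2 is higher.

Primer 2, 42°C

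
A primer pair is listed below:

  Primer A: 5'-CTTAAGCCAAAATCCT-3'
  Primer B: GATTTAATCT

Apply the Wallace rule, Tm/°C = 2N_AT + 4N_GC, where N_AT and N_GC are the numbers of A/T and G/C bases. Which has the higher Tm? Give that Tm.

Primer A, 44°C

Primer A: A+T=10, G+C=6 → Tm = 2(10)+4(6) = 44°C
Primer B: A+T=8, G+C=2 → Tm = 2(8)+4(2) = 24°C
44°C vs 24°C → primer A is higher.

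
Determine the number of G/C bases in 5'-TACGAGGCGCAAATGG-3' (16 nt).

C=3, A=5, G=6, T=2
G+C = 6 + 3 = 9

9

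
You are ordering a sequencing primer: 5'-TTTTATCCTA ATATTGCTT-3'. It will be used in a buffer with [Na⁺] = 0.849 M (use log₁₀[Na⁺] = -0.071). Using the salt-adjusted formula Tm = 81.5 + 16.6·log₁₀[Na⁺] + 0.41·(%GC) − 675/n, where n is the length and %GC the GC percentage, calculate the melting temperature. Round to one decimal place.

Length n = 19. Base counts: T=11, G=1, C=3, A=4
G+C = 4, so %GC = 4/19 × 100 = 21.053%
Salt term: 16.6 × (-0.071) = -1.179
GC term: 0.41 × 21.053 = 8.632; length term: −675/19 = −35.526
Tm = 81.5 + (-1.179) + 8.632 − 35.526 = 53.427 → 53.4°C

53.4°C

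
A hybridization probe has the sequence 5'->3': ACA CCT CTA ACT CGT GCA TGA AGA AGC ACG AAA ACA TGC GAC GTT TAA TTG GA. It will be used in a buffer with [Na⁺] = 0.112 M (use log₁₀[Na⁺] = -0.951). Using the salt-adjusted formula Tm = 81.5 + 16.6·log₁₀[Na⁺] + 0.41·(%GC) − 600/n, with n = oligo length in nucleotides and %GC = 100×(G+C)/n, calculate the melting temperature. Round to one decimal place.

Length n = 53. Scanning the sequence gives C=12, A=19, G=11, T=11.
G+C = 23, so %GC = 23/53 × 100 = 43.396%
Salt term: 16.6 × (-0.951) = -15.787
GC term: 0.41 × 43.396 = 17.792; length term: −600/53 = −11.321
Tm = 81.5 + (-15.787) + 17.792 − 11.321 = 72.184 → 72.2°C

72.2°C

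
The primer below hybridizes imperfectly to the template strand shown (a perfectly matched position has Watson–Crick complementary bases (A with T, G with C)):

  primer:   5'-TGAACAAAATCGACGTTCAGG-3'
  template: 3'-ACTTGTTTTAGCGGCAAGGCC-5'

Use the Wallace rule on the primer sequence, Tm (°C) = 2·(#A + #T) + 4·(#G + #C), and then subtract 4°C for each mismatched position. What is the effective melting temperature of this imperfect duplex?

52°C

Primer base counts: A=8, T=4, G=5, C=4 → A+T=12, G+C=9
Perfect-match Tm = 2(12) + 4(9) = 24 + 36 = 60°C
Mismatches (positions where the bases are not complementary): 2 (at positions 13, 19)
Effective Tm = 60 − 2×4 = 60 − 8 = 52°C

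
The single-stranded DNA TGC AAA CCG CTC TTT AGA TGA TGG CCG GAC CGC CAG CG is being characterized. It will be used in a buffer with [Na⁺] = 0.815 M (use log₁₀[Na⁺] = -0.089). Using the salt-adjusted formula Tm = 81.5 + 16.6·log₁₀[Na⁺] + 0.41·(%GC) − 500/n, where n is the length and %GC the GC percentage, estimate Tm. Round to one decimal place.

Length n = 38. Counting bases: G=11, T=7, A=8, C=12
G+C = 23, so %GC = 23/38 × 100 = 60.526%
Salt term: 16.6 × (-0.089) = -1.477
GC term: 0.41 × 60.526 = 24.816; length term: −500/38 = −13.158
Tm = 81.5 + (-1.477) + 24.816 − 13.158 = 91.681 → 91.7°C

91.7°C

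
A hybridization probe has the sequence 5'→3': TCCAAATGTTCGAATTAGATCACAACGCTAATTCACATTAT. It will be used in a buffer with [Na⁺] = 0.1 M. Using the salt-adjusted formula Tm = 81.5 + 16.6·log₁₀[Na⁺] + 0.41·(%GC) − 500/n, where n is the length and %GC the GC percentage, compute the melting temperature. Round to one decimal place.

Length n = 41. Scanning the sequence gives G=4, A=15, C=9, T=13.
G+C = 13, so %GC = 13/41 × 100 = 31.707%
Salt term: 16.6 × (-1) = -16.6
GC term: 0.41 × 31.707 = 13; length term: −500/41 = −12.195
Tm = 81.5 + (-16.6) + 13 − 12.195 = 65.705 → 65.7°C

65.7°C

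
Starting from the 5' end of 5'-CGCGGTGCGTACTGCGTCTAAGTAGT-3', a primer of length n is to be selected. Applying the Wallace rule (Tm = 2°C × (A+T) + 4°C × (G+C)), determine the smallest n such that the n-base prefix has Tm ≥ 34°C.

n = 9

First 8 bases: CGCGGTGC → Tm = 30°C (< 34°C)
First 9 bases: CGCGGTGCG → Tm = 34°C (≥ 34°C)
Each additional base adds 2°C (A/T) or 4°C (G/C), so Tm is non-decreasing in n; n = 9 is the first length to reach 34°C.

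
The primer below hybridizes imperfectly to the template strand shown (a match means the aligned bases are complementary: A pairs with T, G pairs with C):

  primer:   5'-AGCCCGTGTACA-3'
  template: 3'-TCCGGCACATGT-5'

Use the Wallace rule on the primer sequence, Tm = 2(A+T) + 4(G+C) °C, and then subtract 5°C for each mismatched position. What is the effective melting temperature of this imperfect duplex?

Primer base counts: A=3, T=2, G=3, C=4 → A+T=5, G+C=7
Perfect-match Tm = 2(5) + 4(7) = 10 + 28 = 38°C
Mismatches (positions where the bases are not complementary): 1 (at position 3)
Effective Tm = 38 − 1×5 = 38 − 5 = 33°C

33°C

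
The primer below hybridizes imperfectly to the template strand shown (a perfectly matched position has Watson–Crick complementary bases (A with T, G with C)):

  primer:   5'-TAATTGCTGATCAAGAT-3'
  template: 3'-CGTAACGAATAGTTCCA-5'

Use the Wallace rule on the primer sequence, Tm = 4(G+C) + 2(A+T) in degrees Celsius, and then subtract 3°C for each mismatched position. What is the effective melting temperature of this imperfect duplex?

32°C

Primer base counts: A=6, T=6, G=3, C=2 → A+T=12, G+C=5
Perfect-match Tm = 2(12) + 4(5) = 24 + 20 = 44°C
Mismatches (positions where the bases are not complementary): 4 (at positions 1, 2, 9, 16)
Effective Tm = 44 − 4×3 = 44 − 12 = 32°C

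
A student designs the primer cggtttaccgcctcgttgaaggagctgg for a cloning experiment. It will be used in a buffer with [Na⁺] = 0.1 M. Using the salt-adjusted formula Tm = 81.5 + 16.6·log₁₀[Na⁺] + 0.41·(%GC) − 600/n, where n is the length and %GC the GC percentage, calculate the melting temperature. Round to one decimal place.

Length n = 28. G=10, A=4, C=7, T=7
G+C = 17, so %GC = 17/28 × 100 = 60.714%
Salt term: 16.6 × (-1) = -16.6
GC term: 0.41 × 60.714 = 24.893; length term: −600/28 = −21.429
Tm = 81.5 + (-16.6) + 24.893 − 21.429 = 68.364 → 68.4°C

68.4°C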